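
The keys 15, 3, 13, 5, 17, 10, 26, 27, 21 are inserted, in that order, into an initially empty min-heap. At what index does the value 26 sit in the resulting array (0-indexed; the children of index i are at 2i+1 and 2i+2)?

Insert 15:
  append 15 at index 0 → [15] (no swap needed)
Insert 3:
  append 3 at index 1 → [15, 3]
  3 < parent 15 at index 0, swap → [3, 15]
Insert 13:
  append 13 at index 2 → [3, 15, 13] (no swap needed)
Insert 5:
  append 5 at index 3 → [3, 15, 13, 5]
  5 < parent 15 at index 1, swap → [3, 5, 13, 15]
Insert 17:
  append 17 at index 4 → [3, 5, 13, 15, 17] (no swap needed)
Insert 10:
  append 10 at index 5 → [3, 5, 13, 15, 17, 10]
  10 < parent 13 at index 2, swap → [3, 5, 10, 15, 17, 13]
Insert 26:
  append 26 at index 6 → [3, 5, 10, 15, 17, 13, 26] (no swap needed)
Insert 27:
  append 27 at index 7 → [3, 5, 10, 15, 17, 13, 26, 27] (no swap needed)
Insert 21:
  append 21 at index 8 → [3, 5, 10, 15, 17, 13, 26, 27, 21] (no swap needed)
resulting array: [3, 5, 10, 15, 17, 13, 26, 27, 21]

6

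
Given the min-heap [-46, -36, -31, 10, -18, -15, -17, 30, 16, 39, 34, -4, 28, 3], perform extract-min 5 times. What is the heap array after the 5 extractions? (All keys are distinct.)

[-15, -4, 28, 10, 3, 34, 39, 30, 16]

extract-min #1 returns -46:
  remove root -46; move last element 3 to root → [3, -36, -31, 10, -18, -15, -17, 30, 16, 39, 34, -4, 28]
  3 vs smaller child -36 at index 1, swap → [-36, 3, -31, 10, -18, -15, -17, 30, 16, 39, 34, -4, 28]
  3 vs smaller child -18 at index 4, swap → [-36, -18, -31, 10, 3, -15, -17, 30, 16, 39, 34, -4, 28]
extract-min #2 returns -36:
  remove root -36; move last element 28 to root → [28, -18, -31, 10, 3, -15, -17, 30, 16, 39, 34, -4]
  28 vs smaller child -31 at index 2, swap → [-31, -18, 28, 10, 3, -15, -17, 30, 16, 39, 34, -4]
  28 vs smaller child -17 at index 6, swap → [-31, -18, -17, 10, 3, -15, 28, 30, 16, 39, 34, -4]
extract-min #3 returns -31:
  remove root -31; move last element -4 to root → [-4, -18, -17, 10, 3, -15, 28, 30, 16, 39, 34]
  -4 vs smaller child -18 at index 1, swap → [-18, -4, -17, 10, 3, -15, 28, 30, 16, 39, 34]
extract-min #4 returns -18:
  remove root -18; move last element 34 to root → [34, -4, -17, 10, 3, -15, 28, 30, 16, 39]
  34 vs smaller child -17 at index 2, swap → [-17, -4, 34, 10, 3, -15, 28, 30, 16, 39]
  34 vs smaller child -15 at index 5, swap → [-17, -4, -15, 10, 3, 34, 28, 30, 16, 39]
extract-min #5 returns -17:
  remove root -17; move last element 39 to root → [39, -4, -15, 10, 3, 34, 28, 30, 16]
  39 vs smaller child -15 at index 2, swap → [-15, -4, 39, 10, 3, 34, 28, 30, 16]
  39 vs smaller child 28 at index 6, swap → [-15, -4, 28, 10, 3, 34, 39, 30, 16]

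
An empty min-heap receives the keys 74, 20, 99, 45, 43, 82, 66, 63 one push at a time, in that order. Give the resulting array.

[20, 43, 66, 63, 45, 99, 82, 74]

Insert 74:
  append 74 at index 0 → [74] (no swap needed)
Insert 20:
  append 20 at index 1 → [74, 20]
  20 < parent 74 at index 0, swap → [20, 74]
Insert 99:
  append 99 at index 2 → [20, 74, 99] (no swap needed)
Insert 45:
  append 45 at index 3 → [20, 74, 99, 45]
  45 < parent 74 at index 1, swap → [20, 45, 99, 74]
Insert 43:
  append 43 at index 4 → [20, 45, 99, 74, 43]
  43 < parent 45 at index 1, swap → [20, 43, 99, 74, 45]
Insert 82:
  append 82 at index 5 → [20, 43, 99, 74, 45, 82]
  82 < parent 99 at index 2, swap → [20, 43, 82, 74, 45, 99]
Insert 66:
  append 66 at index 6 → [20, 43, 82, 74, 45, 99, 66]
  66 < parent 82 at index 2, swap → [20, 43, 66, 74, 45, 99, 82]
Insert 63:
  append 63 at index 7 → [20, 43, 66, 74, 45, 99, 82, 63]
  63 < parent 74 at index 3, swap → [20, 43, 66, 63, 45, 99, 82, 74]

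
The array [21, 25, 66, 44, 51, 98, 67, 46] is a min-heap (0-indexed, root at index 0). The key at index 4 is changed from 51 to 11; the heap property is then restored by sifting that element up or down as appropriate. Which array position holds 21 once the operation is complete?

1

set index 4 from 51 to 11 → [21, 25, 66, 44, 11, 98, 67, 46]
11 < parent 25 at index 1, swap → [21, 11, 66, 44, 25, 98, 67, 46]
11 < parent 21 at index 0, swap → [11, 21, 66, 44, 25, 98, 67, 46]
resulting array: [11, 21, 66, 44, 25, 98, 67, 46]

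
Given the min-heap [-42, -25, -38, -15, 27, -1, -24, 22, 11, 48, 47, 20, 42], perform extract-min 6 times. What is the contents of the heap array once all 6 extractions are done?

[11, 20, 42, 22, 27, 47, 48]

extract-min #1 returns -42:
  remove root -42; move last element 42 to root → [42, -25, -38, -15, 27, -1, -24, 22, 11, 48, 47, 20]
  42 vs smaller child -38 at index 2, swap → [-38, -25, 42, -15, 27, -1, -24, 22, 11, 48, 47, 20]
  42 vs smaller child -24 at index 6, swap → [-38, -25, -24, -15, 27, -1, 42, 22, 11, 48, 47, 20]
extract-min #2 returns -38:
  remove root -38; move last element 20 to root → [20, -25, -24, -15, 27, -1, 42, 22, 11, 48, 47]
  20 vs smaller child -25 at index 1, swap → [-25, 20, -24, -15, 27, -1, 42, 22, 11, 48, 47]
  20 vs smaller child -15 at index 3, swap → [-25, -15, -24, 20, 27, -1, 42, 22, 11, 48, 47]
  20 vs smaller child 11 at index 8, swap → [-25, -15, -24, 11, 27, -1, 42, 22, 20, 48, 47]
extract-min #3 returns -25:
  remove root -25; move last element 47 to root → [47, -15, -24, 11, 27, -1, 42, 22, 20, 48]
  47 vs smaller child -24 at index 2, swap → [-24, -15, 47, 11, 27, -1, 42, 22, 20, 48]
  47 vs smaller child -1 at index 5, swap → [-24, -15, -1, 11, 27, 47, 42, 22, 20, 48]
extract-min #4 returns -24:
  remove root -24; move last element 48 to root → [48, -15, -1, 11, 27, 47, 42, 22, 20]
  48 vs smaller child -15 at index 1, swap → [-15, 48, -1, 11, 27, 47, 42, 22, 20]
  48 vs smaller child 11 at index 3, swap → [-15, 11, -1, 48, 27, 47, 42, 22, 20]
  48 vs smaller child 20 at index 8, swap → [-15, 11, -1, 20, 27, 47, 42, 22, 48]
extract-min #5 returns -15:
  remove root -15; move last element 48 to root → [48, 11, -1, 20, 27, 47, 42, 22]
  48 vs smaller child -1 at index 2, swap → [-1, 11, 48, 20, 27, 47, 42, 22]
  48 vs smaller child 42 at index 6, swap → [-1, 11, 42, 20, 27, 47, 48, 22]
extract-min #6 returns -1:
  remove root -1; move last element 22 to root → [22, 11, 42, 20, 27, 47, 48]
  22 vs smaller child 11 at index 1, swap → [11, 22, 42, 20, 27, 47, 48]
  22 vs smaller child 20 at index 3, swap → [11, 20, 42, 22, 27, 47, 48]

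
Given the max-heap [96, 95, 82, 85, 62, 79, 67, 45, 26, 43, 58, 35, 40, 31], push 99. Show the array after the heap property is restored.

append 99 at index 14 → [96, 95, 82, 85, 62, 79, 67, 45, 26, 43, 58, 35, 40, 31, 99]
99 > parent 67 at index 6, swap → [96, 95, 82, 85, 62, 79, 99, 45, 26, 43, 58, 35, 40, 31, 67]
99 > parent 82 at index 2, swap → [96, 95, 99, 85, 62, 79, 82, 45, 26, 43, 58, 35, 40, 31, 67]
99 > parent 96 at index 0, swap → [99, 95, 96, 85, 62, 79, 82, 45, 26, 43, 58, 35, 40, 31, 67]

[99, 95, 96, 85, 62, 79, 82, 45, 26, 43, 58, 35, 40, 31, 67]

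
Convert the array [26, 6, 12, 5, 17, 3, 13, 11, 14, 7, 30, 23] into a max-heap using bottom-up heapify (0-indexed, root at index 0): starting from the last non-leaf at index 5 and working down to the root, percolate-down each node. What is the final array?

[30, 26, 23, 14, 17, 12, 13, 11, 5, 7, 6, 3]

sift down from index 5:
  3 vs only child 23 at index 11, swap → [26, 6, 12, 5, 17, 23, 13, 11, 14, 7, 30, 3]
sift down from index 4:
  17 vs larger child 30 at index 10, swap → [26, 6, 12, 5, 30, 23, 13, 11, 14, 7, 17, 3]
sift down from index 3:
  5 vs larger child 14 at index 8, swap → [26, 6, 12, 14, 30, 23, 13, 11, 5, 7, 17, 3]
sift down from index 2:
  12 vs larger child 23 at index 5, swap → [26, 6, 23, 14, 30, 12, 13, 11, 5, 7, 17, 3]
sift down from index 1:
  6 vs larger child 30 at index 4, swap → [26, 30, 23, 14, 6, 12, 13, 11, 5, 7, 17, 3]
  6 vs larger child 17 at index 10, swap → [26, 30, 23, 14, 17, 12, 13, 11, 5, 7, 6, 3]
sift down from index 0:
  26 vs larger child 30 at index 1, swap → [30, 26, 23, 14, 17, 12, 13, 11, 5, 7, 6, 3]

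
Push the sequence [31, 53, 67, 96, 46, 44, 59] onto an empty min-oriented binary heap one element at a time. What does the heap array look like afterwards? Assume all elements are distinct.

Insert 31:
  append 31 at index 0 → [31] (no swap needed)
Insert 53:
  append 53 at index 1 → [31, 53] (no swap needed)
Insert 67:
  append 67 at index 2 → [31, 53, 67] (no swap needed)
Insert 96:
  append 96 at index 3 → [31, 53, 67, 96] (no swap needed)
Insert 46:
  append 46 at index 4 → [31, 53, 67, 96, 46]
  46 < parent 53 at index 1, swap → [31, 46, 67, 96, 53]
Insert 44:
  append 44 at index 5 → [31, 46, 67, 96, 53, 44]
  44 < parent 67 at index 2, swap → [31, 46, 44, 96, 53, 67]
Insert 59:
  append 59 at index 6 → [31, 46, 44, 96, 53, 67, 59] (no swap needed)

[31, 46, 44, 96, 53, 67, 59]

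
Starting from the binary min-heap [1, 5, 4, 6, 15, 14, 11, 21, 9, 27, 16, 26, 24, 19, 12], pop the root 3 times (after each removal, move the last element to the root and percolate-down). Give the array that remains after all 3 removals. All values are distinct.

extract-min #1 returns 1:
  remove root 1; move last element 12 to root → [12, 5, 4, 6, 15, 14, 11, 21, 9, 27, 16, 26, 24, 19]
  12 vs smaller child 4 at index 2, swap → [4, 5, 12, 6, 15, 14, 11, 21, 9, 27, 16, 26, 24, 19]
  12 vs smaller child 11 at index 6, swap → [4, 5, 11, 6, 15, 14, 12, 21, 9, 27, 16, 26, 24, 19]
extract-min #2 returns 4:
  remove root 4; move last element 19 to root → [19, 5, 11, 6, 15, 14, 12, 21, 9, 27, 16, 26, 24]
  19 vs smaller child 5 at index 1, swap → [5, 19, 11, 6, 15, 14, 12, 21, 9, 27, 16, 26, 24]
  19 vs smaller child 6 at index 3, swap → [5, 6, 11, 19, 15, 14, 12, 21, 9, 27, 16, 26, 24]
  19 vs smaller child 9 at index 8, swap → [5, 6, 11, 9, 15, 14, 12, 21, 19, 27, 16, 26, 24]
extract-min #3 returns 5:
  remove root 5; move last element 24 to root → [24, 6, 11, 9, 15, 14, 12, 21, 19, 27, 16, 26]
  24 vs smaller child 6 at index 1, swap → [6, 24, 11, 9, 15, 14, 12, 21, 19, 27, 16, 26]
  24 vs smaller child 9 at index 3, swap → [6, 9, 11, 24, 15, 14, 12, 21, 19, 27, 16, 26]
  24 vs smaller child 19 at index 8, swap → [6, 9, 11, 19, 15, 14, 12, 21, 24, 27, 16, 26]

[6, 9, 11, 19, 15, 14, 12, 21, 24, 27, 16, 26]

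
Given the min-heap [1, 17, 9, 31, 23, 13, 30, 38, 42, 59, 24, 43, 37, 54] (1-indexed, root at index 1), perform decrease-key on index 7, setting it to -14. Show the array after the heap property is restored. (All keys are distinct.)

set index 7 from 30 to -14 → [1, 17, 9, 31, 23, 13, -14, 38, 42, 59, 24, 43, 37, 54]
-14 < parent 9 at index 3, swap → [1, 17, -14, 31, 23, 13, 9, 38, 42, 59, 24, 43, 37, 54]
-14 < parent 1 at index 1, swap → [-14, 17, 1, 31, 23, 13, 9, 38, 42, 59, 24, 43, 37, 54]

[-14, 17, 1, 31, 23, 13, 9, 38, 42, 59, 24, 43, 37, 54]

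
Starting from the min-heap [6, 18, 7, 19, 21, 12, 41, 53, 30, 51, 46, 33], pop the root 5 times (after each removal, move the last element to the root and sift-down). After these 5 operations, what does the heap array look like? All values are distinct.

[21, 30, 33, 53, 51, 46, 41]

extract-min #1 returns 6:
  remove root 6; move last element 33 to root → [33, 18, 7, 19, 21, 12, 41, 53, 30, 51, 46]
  33 vs smaller child 7 at index 2, swap → [7, 18, 33, 19, 21, 12, 41, 53, 30, 51, 46]
  33 vs smaller child 12 at index 5, swap → [7, 18, 12, 19, 21, 33, 41, 53, 30, 51, 46]
extract-min #2 returns 7:
  remove root 7; move last element 46 to root → [46, 18, 12, 19, 21, 33, 41, 53, 30, 51]
  46 vs smaller child 12 at index 2, swap → [12, 18, 46, 19, 21, 33, 41, 53, 30, 51]
  46 vs smaller child 33 at index 5, swap → [12, 18, 33, 19, 21, 46, 41, 53, 30, 51]
extract-min #3 returns 12:
  remove root 12; move last element 51 to root → [51, 18, 33, 19, 21, 46, 41, 53, 30]
  51 vs smaller child 18 at index 1, swap → [18, 51, 33, 19, 21, 46, 41, 53, 30]
  51 vs smaller child 19 at index 3, swap → [18, 19, 33, 51, 21, 46, 41, 53, 30]
  51 vs smaller child 30 at index 8, swap → [18, 19, 33, 30, 21, 46, 41, 53, 51]
extract-min #4 returns 18:
  remove root 18; move last element 51 to root → [51, 19, 33, 30, 21, 46, 41, 53]
  51 vs smaller child 19 at index 1, swap → [19, 51, 33, 30, 21, 46, 41, 53]
  51 vs smaller child 21 at index 4, swap → [19, 21, 33, 30, 51, 46, 41, 53]
extract-min #5 returns 19:
  remove root 19; move last element 53 to root → [53, 21, 33, 30, 51, 46, 41]
  53 vs smaller child 21 at index 1, swap → [21, 53, 33, 30, 51, 46, 41]
  53 vs smaller child 30 at index 3, swap → [21, 30, 33, 53, 51, 46, 41]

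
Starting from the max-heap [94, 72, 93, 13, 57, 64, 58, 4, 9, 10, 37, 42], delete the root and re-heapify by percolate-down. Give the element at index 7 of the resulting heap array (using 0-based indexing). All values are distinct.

remove root 94; move last element 42 to root → [42, 72, 93, 13, 57, 64, 58, 4, 9, 10, 37]
42 vs larger child 93 at index 2, swap → [93, 72, 42, 13, 57, 64, 58, 4, 9, 10, 37]
42 vs larger child 64 at index 5, swap → [93, 72, 64, 13, 57, 42, 58, 4, 9, 10, 37]
resulting array: [93, 72, 64, 13, 57, 42, 58, 4, 9, 10, 37]

4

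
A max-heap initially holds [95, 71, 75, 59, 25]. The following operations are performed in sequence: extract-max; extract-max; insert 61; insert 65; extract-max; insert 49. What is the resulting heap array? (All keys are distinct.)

[65, 61, 25, 59, 49]

extract-max → returns 95:
  remove root 95; move last element 25 to root → [25, 71, 75, 59]
  25 vs larger child 75 at index 2, swap → [75, 71, 25, 59]
extract-max → returns 75:
  remove root 75; move last element 59 to root → [59, 71, 25]
  59 vs larger child 71 at index 1, swap → [71, 59, 25]
insert 61:
  append 61 at index 3 → [71, 59, 25, 61]
  61 > parent 59 at index 1, swap → [71, 61, 25, 59]
insert 65:
  append 65 at index 4 → [71, 61, 25, 59, 65]
  65 > parent 61 at index 1, swap → [71, 65, 25, 59, 61]
extract-max → returns 71:
  remove root 71; move last element 61 to root → [61, 65, 25, 59]
  61 vs larger child 65 at index 1, swap → [65, 61, 25, 59]
insert 49:
  append 49 at index 4 → [65, 61, 25, 59, 49] (no swap needed)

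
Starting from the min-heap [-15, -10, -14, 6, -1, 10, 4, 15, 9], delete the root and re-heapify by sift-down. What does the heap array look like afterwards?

remove root -15; move last element 9 to root → [9, -10, -14, 6, -1, 10, 4, 15]
9 vs smaller child -14 at index 2, swap → [-14, -10, 9, 6, -1, 10, 4, 15]
9 vs smaller child 4 at index 6, swap → [-14, -10, 4, 6, -1, 10, 9, 15]

[-14, -10, 4, 6, -1, 10, 9, 15]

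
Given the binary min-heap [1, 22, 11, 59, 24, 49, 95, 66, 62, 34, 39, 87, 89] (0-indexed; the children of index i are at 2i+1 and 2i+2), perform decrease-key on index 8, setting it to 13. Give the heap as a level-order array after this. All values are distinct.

[1, 13, 11, 22, 24, 49, 95, 66, 59, 34, 39, 87, 89]

set index 8 from 62 to 13 → [1, 22, 11, 59, 24, 49, 95, 66, 13, 34, 39, 87, 89]
13 < parent 59 at index 3, swap → [1, 22, 11, 13, 24, 49, 95, 66, 59, 34, 39, 87, 89]
13 < parent 22 at index 1, swap → [1, 13, 11, 22, 24, 49, 95, 66, 59, 34, 39, 87, 89]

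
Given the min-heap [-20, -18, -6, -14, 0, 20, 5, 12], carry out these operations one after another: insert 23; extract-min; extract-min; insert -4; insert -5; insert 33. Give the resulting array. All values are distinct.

[-14, -5, -6, -4, 23, 20, 5, 12, 0, 33]

insert 23:
  append 23 at index 8 → [-20, -18, -6, -14, 0, 20, 5, 12, 23] (no swap needed)
extract-min → returns -20:
  remove root -20; move last element 23 to root → [23, -18, -6, -14, 0, 20, 5, 12]
  23 vs smaller child -18 at index 1, swap → [-18, 23, -6, -14, 0, 20, 5, 12]
  23 vs smaller child -14 at index 3, swap → [-18, -14, -6, 23, 0, 20, 5, 12]
  23 vs only child 12 at index 7, swap → [-18, -14, -6, 12, 0, 20, 5, 23]
extract-min → returns -18:
  remove root -18; move last element 23 to root → [23, -14, -6, 12, 0, 20, 5]
  23 vs smaller child -14 at index 1, swap → [-14, 23, -6, 12, 0, 20, 5]
  23 vs smaller child 0 at index 4, swap → [-14, 0, -6, 12, 23, 20, 5]
insert -4:
  append -4 at index 7 → [-14, 0, -6, 12, 23, 20, 5, -4]
  -4 < parent 12 at index 3, swap → [-14, 0, -6, -4, 23, 20, 5, 12]
  -4 < parent 0 at index 1, swap → [-14, -4, -6, 0, 23, 20, 5, 12]
insert -5:
  append -5 at index 8 → [-14, -4, -6, 0, 23, 20, 5, 12, -5]
  -5 < parent 0 at index 3, swap → [-14, -4, -6, -5, 23, 20, 5, 12, 0]
  -5 < parent -4 at index 1, swap → [-14, -5, -6, -4, 23, 20, 5, 12, 0]
insert 33:
  append 33 at index 9 → [-14, -5, -6, -4, 23, 20, 5, 12, 0, 33] (no swap needed)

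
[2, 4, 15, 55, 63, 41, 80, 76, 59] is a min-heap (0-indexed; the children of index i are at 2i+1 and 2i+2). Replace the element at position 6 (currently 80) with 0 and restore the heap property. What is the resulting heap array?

set index 6 from 80 to 0 → [2, 4, 15, 55, 63, 41, 0, 76, 59]
0 < parent 15 at index 2, swap → [2, 4, 0, 55, 63, 41, 15, 76, 59]
0 < parent 2 at index 0, swap → [0, 4, 2, 55, 63, 41, 15, 76, 59]

[0, 4, 2, 55, 63, 41, 15, 76, 59]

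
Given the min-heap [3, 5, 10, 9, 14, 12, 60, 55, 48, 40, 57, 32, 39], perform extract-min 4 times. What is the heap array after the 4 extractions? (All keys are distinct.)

extract-min #1 returns 3:
  remove root 3; move last element 39 to root → [39, 5, 10, 9, 14, 12, 60, 55, 48, 40, 57, 32]
  39 vs smaller child 5 at index 1, swap → [5, 39, 10, 9, 14, 12, 60, 55, 48, 40, 57, 32]
  39 vs smaller child 9 at index 3, swap → [5, 9, 10, 39, 14, 12, 60, 55, 48, 40, 57, 32]
extract-min #2 returns 5:
  remove root 5; move last element 32 to root → [32, 9, 10, 39, 14, 12, 60, 55, 48, 40, 57]
  32 vs smaller child 9 at index 1, swap → [9, 32, 10, 39, 14, 12, 60, 55, 48, 40, 57]
  32 vs smaller child 14 at index 4, swap → [9, 14, 10, 39, 32, 12, 60, 55, 48, 40, 57]
extract-min #3 returns 9:
  remove root 9; move last element 57 to root → [57, 14, 10, 39, 32, 12, 60, 55, 48, 40]
  57 vs smaller child 10 at index 2, swap → [10, 14, 57, 39, 32, 12, 60, 55, 48, 40]
  57 vs smaller child 12 at index 5, swap → [10, 14, 12, 39, 32, 57, 60, 55, 48, 40]
extract-min #4 returns 10:
  remove root 10; move last element 40 to root → [40, 14, 12, 39, 32, 57, 60, 55, 48]
  40 vs smaller child 12 at index 2, swap → [12, 14, 40, 39, 32, 57, 60, 55, 48]

[12, 14, 40, 39, 32, 57, 60, 55, 48]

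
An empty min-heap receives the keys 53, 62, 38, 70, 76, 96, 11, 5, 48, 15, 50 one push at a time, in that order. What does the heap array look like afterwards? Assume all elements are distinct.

Insert 53:
  append 53 at index 0 → [53] (no swap needed)
Insert 62:
  append 62 at index 1 → [53, 62] (no swap needed)
Insert 38:
  append 38 at index 2 → [53, 62, 38]
  38 < parent 53 at index 0, swap → [38, 62, 53]
Insert 70:
  append 70 at index 3 → [38, 62, 53, 70] (no swap needed)
Insert 76:
  append 76 at index 4 → [38, 62, 53, 70, 76] (no swap needed)
Insert 96:
  append 96 at index 5 → [38, 62, 53, 70, 76, 96] (no swap needed)
Insert 11:
  append 11 at index 6 → [38, 62, 53, 70, 76, 96, 11]
  11 < parent 53 at index 2, swap → [38, 62, 11, 70, 76, 96, 53]
  11 < parent 38 at index 0, swap → [11, 62, 38, 70, 76, 96, 53]
Insert 5:
  append 5 at index 7 → [11, 62, 38, 70, 76, 96, 53, 5]
  5 < parent 70 at index 3, swap → [11, 62, 38, 5, 76, 96, 53, 70]
  5 < parent 62 at index 1, swap → [11, 5, 38, 62, 76, 96, 53, 70]
  5 < parent 11 at index 0, swap → [5, 11, 38, 62, 76, 96, 53, 70]
Insert 48:
  append 48 at index 8 → [5, 11, 38, 62, 76, 96, 53, 70, 48]
  48 < parent 62 at index 3, swap → [5, 11, 38, 48, 76, 96, 53, 70, 62]
Insert 15:
  append 15 at index 9 → [5, 11, 38, 48, 76, 96, 53, 70, 62, 15]
  15 < parent 76 at index 4, swap → [5, 11, 38, 48, 15, 96, 53, 70, 62, 76]
Insert 50:
  append 50 at index 10 → [5, 11, 38, 48, 15, 96, 53, 70, 62, 76, 50] (no swap needed)

[5, 11, 38, 48, 15, 96, 53, 70, 62, 76, 50]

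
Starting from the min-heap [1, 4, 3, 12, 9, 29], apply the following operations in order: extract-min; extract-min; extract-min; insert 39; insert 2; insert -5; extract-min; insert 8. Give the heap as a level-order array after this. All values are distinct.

extract-min → returns 1:
  remove root 1; move last element 29 to root → [29, 4, 3, 12, 9]
  29 vs smaller child 3 at index 2, swap → [3, 4, 29, 12, 9]
extract-min → returns 3:
  remove root 3; move last element 9 to root → [9, 4, 29, 12]
  9 vs smaller child 4 at index 1, swap → [4, 9, 29, 12]
extract-min → returns 4:
  remove root 4; move last element 12 to root → [12, 9, 29]
  12 vs smaller child 9 at index 1, swap → [9, 12, 29]
insert 39:
  append 39 at index 3 → [9, 12, 29, 39] (no swap needed)
insert 2:
  append 2 at index 4 → [9, 12, 29, 39, 2]
  2 < parent 12 at index 1, swap → [9, 2, 29, 39, 12]
  2 < parent 9 at index 0, swap → [2, 9, 29, 39, 12]
insert -5:
  append -5 at index 5 → [2, 9, 29, 39, 12, -5]
  -5 < parent 29 at index 2, swap → [2, 9, -5, 39, 12, 29]
  -5 < parent 2 at index 0, swap → [-5, 9, 2, 39, 12, 29]
extract-min → returns -5:
  remove root -5; move last element 29 to root → [29, 9, 2, 39, 12]
  29 vs smaller child 2 at index 2, swap → [2, 9, 29, 39, 12]
insert 8:
  append 8 at index 5 → [2, 9, 29, 39, 12, 8]
  8 < parent 29 at index 2, swap → [2, 9, 8, 39, 12, 29]

[2, 9, 8, 39, 12, 29]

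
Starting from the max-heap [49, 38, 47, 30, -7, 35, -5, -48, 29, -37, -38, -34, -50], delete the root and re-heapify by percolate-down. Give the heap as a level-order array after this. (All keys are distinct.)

[47, 38, 35, 30, -7, -34, -5, -48, 29, -37, -38, -50]

remove root 49; move last element -50 to root → [-50, 38, 47, 30, -7, 35, -5, -48, 29, -37, -38, -34]
-50 vs larger child 47 at index 2, swap → [47, 38, -50, 30, -7, 35, -5, -48, 29, -37, -38, -34]
-50 vs larger child 35 at index 5, swap → [47, 38, 35, 30, -7, -50, -5, -48, 29, -37, -38, -34]
-50 vs only child -34 at index 11, swap → [47, 38, 35, 30, -7, -34, -5, -48, 29, -37, -38, -50]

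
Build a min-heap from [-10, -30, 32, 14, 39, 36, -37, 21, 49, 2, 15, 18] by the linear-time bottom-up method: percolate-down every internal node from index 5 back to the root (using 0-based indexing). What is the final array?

sift down from index 5:
  36 vs only child 18 at index 11, swap → [-10, -30, 32, 14, 39, 18, -37, 21, 49, 2, 15, 36]
sift down from index 4:
  39 vs smaller child 2 at index 9, swap → [-10, -30, 32, 14, 2, 18, -37, 21, 49, 39, 15, 36]
sift down from index 3: already satisfies heap property
sift down from index 2:
  32 vs smaller child -37 at index 6, swap → [-10, -30, -37, 14, 2, 18, 32, 21, 49, 39, 15, 36]
sift down from index 1: already satisfies heap property
sift down from index 0:
  -10 vs smaller child -37 at index 2, swap → [-37, -30, -10, 14, 2, 18, 32, 21, 49, 39, 15, 36]

[-37, -30, -10, 14, 2, 18, 32, 21, 49, 39, 15, 36]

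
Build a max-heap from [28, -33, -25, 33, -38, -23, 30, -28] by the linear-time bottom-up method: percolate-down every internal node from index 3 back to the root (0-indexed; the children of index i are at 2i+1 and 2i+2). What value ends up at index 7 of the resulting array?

-33

sift down from index 3: already satisfies heap property
sift down from index 2:
  -25 vs larger child 30 at index 6, swap → [28, -33, 30, 33, -38, -23, -25, -28]
sift down from index 1:
  -33 vs larger child 33 at index 3, swap → [28, 33, 30, -33, -38, -23, -25, -28]
  -33 vs only child -28 at index 7, swap → [28, 33, 30, -28, -38, -23, -25, -33]
sift down from index 0:
  28 vs larger child 33 at index 1, swap → [33, 28, 30, -28, -38, -23, -25, -33]
resulting array: [33, 28, 30, -28, -38, -23, -25, -33]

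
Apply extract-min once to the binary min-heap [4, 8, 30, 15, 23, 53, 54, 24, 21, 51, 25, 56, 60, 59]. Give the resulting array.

[8, 15, 30, 21, 23, 53, 54, 24, 59, 51, 25, 56, 60]

remove root 4; move last element 59 to root → [59, 8, 30, 15, 23, 53, 54, 24, 21, 51, 25, 56, 60]
59 vs smaller child 8 at index 1, swap → [8, 59, 30, 15, 23, 53, 54, 24, 21, 51, 25, 56, 60]
59 vs smaller child 15 at index 3, swap → [8, 15, 30, 59, 23, 53, 54, 24, 21, 51, 25, 56, 60]
59 vs smaller child 21 at index 8, swap → [8, 15, 30, 21, 23, 53, 54, 24, 59, 51, 25, 56, 60]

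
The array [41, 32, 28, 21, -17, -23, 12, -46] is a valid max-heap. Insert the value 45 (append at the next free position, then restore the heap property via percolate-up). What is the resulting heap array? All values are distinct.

[45, 41, 28, 32, -17, -23, 12, -46, 21]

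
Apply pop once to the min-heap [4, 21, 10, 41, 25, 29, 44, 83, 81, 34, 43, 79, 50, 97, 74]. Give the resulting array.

[10, 21, 29, 41, 25, 50, 44, 83, 81, 34, 43, 79, 74, 97]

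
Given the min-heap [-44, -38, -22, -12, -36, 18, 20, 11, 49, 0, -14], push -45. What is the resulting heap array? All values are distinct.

append -45 at index 11 → [-44, -38, -22, -12, -36, 18, 20, 11, 49, 0, -14, -45]
-45 < parent 18 at index 5, swap → [-44, -38, -22, -12, -36, -45, 20, 11, 49, 0, -14, 18]
-45 < parent -22 at index 2, swap → [-44, -38, -45, -12, -36, -22, 20, 11, 49, 0, -14, 18]
-45 < parent -44 at index 0, swap → [-45, -38, -44, -12, -36, -22, 20, 11, 49, 0, -14, 18]

[-45, -38, -44, -12, -36, -22, 20, 11, 49, 0, -14, 18]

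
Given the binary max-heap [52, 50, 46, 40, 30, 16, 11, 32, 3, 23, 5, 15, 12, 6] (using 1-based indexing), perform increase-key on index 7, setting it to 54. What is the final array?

set index 7 from 11 to 54 → [52, 50, 46, 40, 30, 16, 54, 32, 3, 23, 5, 15, 12, 6]
54 > parent 46 at index 3, swap → [52, 50, 54, 40, 30, 16, 46, 32, 3, 23, 5, 15, 12, 6]
54 > parent 52 at index 1, swap → [54, 50, 52, 40, 30, 16, 46, 32, 3, 23, 5, 15, 12, 6]

[54, 50, 52, 40, 30, 16, 46, 32, 3, 23, 5, 15, 12, 6]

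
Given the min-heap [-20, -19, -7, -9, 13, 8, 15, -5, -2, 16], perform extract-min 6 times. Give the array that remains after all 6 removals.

[8, 13, 16, 15]

extract-min #1 returns -20:
  remove root -20; move last element 16 to root → [16, -19, -7, -9, 13, 8, 15, -5, -2]
  16 vs smaller child -19 at index 1, swap → [-19, 16, -7, -9, 13, 8, 15, -5, -2]
  16 vs smaller child -9 at index 3, swap → [-19, -9, -7, 16, 13, 8, 15, -5, -2]
  16 vs smaller child -5 at index 7, swap → [-19, -9, -7, -5, 13, 8, 15, 16, -2]
extract-min #2 returns -19:
  remove root -19; move last element -2 to root → [-2, -9, -7, -5, 13, 8, 15, 16]
  -2 vs smaller child -9 at index 1, swap → [-9, -2, -7, -5, 13, 8, 15, 16]
  -2 vs smaller child -5 at index 3, swap → [-9, -5, -7, -2, 13, 8, 15, 16]
extract-min #3 returns -9:
  remove root -9; move last element 16 to root → [16, -5, -7, -2, 13, 8, 15]
  16 vs smaller child -7 at index 2, swap → [-7, -5, 16, -2, 13, 8, 15]
  16 vs smaller child 8 at index 5, swap → [-7, -5, 8, -2, 13, 16, 15]
extract-min #4 returns -7:
  remove root -7; move last element 15 to root → [15, -5, 8, -2, 13, 16]
  15 vs smaller child -5 at index 1, swap → [-5, 15, 8, -2, 13, 16]
  15 vs smaller child -2 at index 3, swap → [-5, -2, 8, 15, 13, 16]
extract-min #5 returns -5:
  remove root -5; move last element 16 to root → [16, -2, 8, 15, 13]
  16 vs smaller child -2 at index 1, swap → [-2, 16, 8, 15, 13]
  16 vs smaller child 13 at index 4, swap → [-2, 13, 8, 15, 16]
extract-min #6 returns -2:
  remove root -2; move last element 16 to root → [16, 13, 8, 15]
  16 vs smaller child 8 at index 2, swap → [8, 13, 16, 15]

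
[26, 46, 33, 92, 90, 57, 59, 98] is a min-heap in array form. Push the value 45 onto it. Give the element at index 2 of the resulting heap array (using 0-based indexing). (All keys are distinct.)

append 45 at index 8 → [26, 46, 33, 92, 90, 57, 59, 98, 45]
45 < parent 92 at index 3, swap → [26, 46, 33, 45, 90, 57, 59, 98, 92]
45 < parent 46 at index 1, swap → [26, 45, 33, 46, 90, 57, 59, 98, 92]
resulting array: [26, 45, 33, 46, 90, 57, 59, 98, 92]

33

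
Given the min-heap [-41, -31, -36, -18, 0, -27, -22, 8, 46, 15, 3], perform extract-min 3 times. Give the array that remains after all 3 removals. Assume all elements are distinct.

extract-min #1 returns -41:
  remove root -41; move last element 3 to root → [3, -31, -36, -18, 0, -27, -22, 8, 46, 15]
  3 vs smaller child -36 at index 2, swap → [-36, -31, 3, -18, 0, -27, -22, 8, 46, 15]
  3 vs smaller child -27 at index 5, swap → [-36, -31, -27, -18, 0, 3, -22, 8, 46, 15]
extract-min #2 returns -36:
  remove root -36; move last element 15 to root → [15, -31, -27, -18, 0, 3, -22, 8, 46]
  15 vs smaller child -31 at index 1, swap → [-31, 15, -27, -18, 0, 3, -22, 8, 46]
  15 vs smaller child -18 at index 3, swap → [-31, -18, -27, 15, 0, 3, -22, 8, 46]
  15 vs smaller child 8 at index 7, swap → [-31, -18, -27, 8, 0, 3, -22, 15, 46]
extract-min #3 returns -31:
  remove root -31; move last element 46 to root → [46, -18, -27, 8, 0, 3, -22, 15]
  46 vs smaller child -27 at index 2, swap → [-27, -18, 46, 8, 0, 3, -22, 15]
  46 vs smaller child -22 at index 6, swap → [-27, -18, -22, 8, 0, 3, 46, 15]

[-27, -18, -22, 8, 0, 3, 46, 15]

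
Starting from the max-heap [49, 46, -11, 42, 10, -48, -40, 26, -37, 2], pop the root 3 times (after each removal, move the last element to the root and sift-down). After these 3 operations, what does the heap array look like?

[26, 10, -11, 2, -37, -48, -40]

extract-max #1 returns 49:
  remove root 49; move last element 2 to root → [2, 46, -11, 42, 10, -48, -40, 26, -37]
  2 vs larger child 46 at index 1, swap → [46, 2, -11, 42, 10, -48, -40, 26, -37]
  2 vs larger child 42 at index 3, swap → [46, 42, -11, 2, 10, -48, -40, 26, -37]
  2 vs larger child 26 at index 7, swap → [46, 42, -11, 26, 10, -48, -40, 2, -37]
extract-max #2 returns 46:
  remove root 46; move last element -37 to root → [-37, 42, -11, 26, 10, -48, -40, 2]
  -37 vs larger child 42 at index 1, swap → [42, -37, -11, 26, 10, -48, -40, 2]
  -37 vs larger child 26 at index 3, swap → [42, 26, -11, -37, 10, -48, -40, 2]
  -37 vs only child 2 at index 7, swap → [42, 26, -11, 2, 10, -48, -40, -37]
extract-max #3 returns 42:
  remove root 42; move last element -37 to root → [-37, 26, -11, 2, 10, -48, -40]
  -37 vs larger child 26 at index 1, swap → [26, -37, -11, 2, 10, -48, -40]
  -37 vs larger child 10 at index 4, swap → [26, 10, -11, 2, -37, -48, -40]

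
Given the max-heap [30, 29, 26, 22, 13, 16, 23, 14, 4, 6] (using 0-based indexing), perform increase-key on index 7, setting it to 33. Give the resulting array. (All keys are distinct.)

set index 7 from 14 to 33 → [30, 29, 26, 22, 13, 16, 23, 33, 4, 6]
33 > parent 22 at index 3, swap → [30, 29, 26, 33, 13, 16, 23, 22, 4, 6]
33 > parent 29 at index 1, swap → [30, 33, 26, 29, 13, 16, 23, 22, 4, 6]
33 > parent 30 at index 0, swap → [33, 30, 26, 29, 13, 16, 23, 22, 4, 6]

[33, 30, 26, 29, 13, 16, 23, 22, 4, 6]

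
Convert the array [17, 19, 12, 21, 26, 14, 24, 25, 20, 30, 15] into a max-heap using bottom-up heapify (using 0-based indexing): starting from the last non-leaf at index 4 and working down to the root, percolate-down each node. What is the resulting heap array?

[30, 26, 24, 25, 19, 14, 12, 21, 20, 17, 15]

sift down from index 4:
  26 vs larger child 30 at index 9, swap → [17, 19, 12, 21, 30, 14, 24, 25, 20, 26, 15]
sift down from index 3:
  21 vs larger child 25 at index 7, swap → [17, 19, 12, 25, 30, 14, 24, 21, 20, 26, 15]
sift down from index 2:
  12 vs larger child 24 at index 6, swap → [17, 19, 24, 25, 30, 14, 12, 21, 20, 26, 15]
sift down from index 1:
  19 vs larger child 30 at index 4, swap → [17, 30, 24, 25, 19, 14, 12, 21, 20, 26, 15]
  19 vs larger child 26 at index 9, swap → [17, 30, 24, 25, 26, 14, 12, 21, 20, 19, 15]
sift down from index 0:
  17 vs larger child 30 at index 1, swap → [30, 17, 24, 25, 26, 14, 12, 21, 20, 19, 15]
  17 vs larger child 26 at index 4, swap → [30, 26, 24, 25, 17, 14, 12, 21, 20, 19, 15]
  17 vs larger child 19 at index 9, swap → [30, 26, 24, 25, 19, 14, 12, 21, 20, 17, 15]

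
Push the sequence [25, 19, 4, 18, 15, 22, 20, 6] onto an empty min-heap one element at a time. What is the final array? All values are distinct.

[4, 6, 19, 15, 18, 22, 20, 25]

Insert 25:
  append 25 at index 0 → [25] (no swap needed)
Insert 19:
  append 19 at index 1 → [25, 19]
  19 < parent 25 at index 0, swap → [19, 25]
Insert 4:
  append 4 at index 2 → [19, 25, 4]
  4 < parent 19 at index 0, swap → [4, 25, 19]
Insert 18:
  append 18 at index 3 → [4, 25, 19, 18]
  18 < parent 25 at index 1, swap → [4, 18, 19, 25]
Insert 15:
  append 15 at index 4 → [4, 18, 19, 25, 15]
  15 < parent 18 at index 1, swap → [4, 15, 19, 25, 18]
Insert 22:
  append 22 at index 5 → [4, 15, 19, 25, 18, 22] (no swap needed)
Insert 20:
  append 20 at index 6 → [4, 15, 19, 25, 18, 22, 20] (no swap needed)
Insert 6:
  append 6 at index 7 → [4, 15, 19, 25, 18, 22, 20, 6]
  6 < parent 25 at index 3, swap → [4, 15, 19, 6, 18, 22, 20, 25]
  6 < parent 15 at index 1, swap → [4, 6, 19, 15, 18, 22, 20, 25]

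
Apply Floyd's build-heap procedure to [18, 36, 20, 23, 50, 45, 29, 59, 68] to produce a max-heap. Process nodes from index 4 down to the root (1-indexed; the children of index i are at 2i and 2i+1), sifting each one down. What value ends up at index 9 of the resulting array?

23

sift down from index 4:
  23 vs larger child 68 at index 9, swap → [18, 36, 20, 68, 50, 45, 29, 59, 23]
sift down from index 3:
  20 vs larger child 45 at index 6, swap → [18, 36, 45, 68, 50, 20, 29, 59, 23]
sift down from index 2:
  36 vs larger child 68 at index 4, swap → [18, 68, 45, 36, 50, 20, 29, 59, 23]
  36 vs larger child 59 at index 8, swap → [18, 68, 45, 59, 50, 20, 29, 36, 23]
sift down from index 1:
  18 vs larger child 68 at index 2, swap → [68, 18, 45, 59, 50, 20, 29, 36, 23]
  18 vs larger child 59 at index 4, swap → [68, 59, 45, 18, 50, 20, 29, 36, 23]
  18 vs larger child 36 at index 8, swap → [68, 59, 45, 36, 50, 20, 29, 18, 23]
resulting array: [68, 59, 45, 36, 50, 20, 29, 18, 23]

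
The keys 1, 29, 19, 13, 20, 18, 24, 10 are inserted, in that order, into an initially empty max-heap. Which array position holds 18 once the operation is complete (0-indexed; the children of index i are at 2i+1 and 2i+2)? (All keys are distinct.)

Insert 1:
  append 1 at index 0 → [1] (no swap needed)
Insert 29:
  append 29 at index 1 → [1, 29]
  29 > parent 1 at index 0, swap → [29, 1]
Insert 19:
  append 19 at index 2 → [29, 1, 19] (no swap needed)
Insert 13:
  append 13 at index 3 → [29, 1, 19, 13]
  13 > parent 1 at index 1, swap → [29, 13, 19, 1]
Insert 20:
  append 20 at index 4 → [29, 13, 19, 1, 20]
  20 > parent 13 at index 1, swap → [29, 20, 19, 1, 13]
Insert 18:
  append 18 at index 5 → [29, 20, 19, 1, 13, 18] (no swap needed)
Insert 24:
  append 24 at index 6 → [29, 20, 19, 1, 13, 18, 24]
  24 > parent 19 at index 2, swap → [29, 20, 24, 1, 13, 18, 19]
Insert 10:
  append 10 at index 7 → [29, 20, 24, 1, 13, 18, 19, 10]
  10 > parent 1 at index 3, swap → [29, 20, 24, 10, 13, 18, 19, 1]
resulting array: [29, 20, 24, 10, 13, 18, 19, 1]

5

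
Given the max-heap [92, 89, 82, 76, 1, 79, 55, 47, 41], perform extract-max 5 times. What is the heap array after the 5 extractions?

[55, 47, 1, 41]

extract-max #1 returns 92:
  remove root 92; move last element 41 to root → [41, 89, 82, 76, 1, 79, 55, 47]
  41 vs larger child 89 at index 1, swap → [89, 41, 82, 76, 1, 79, 55, 47]
  41 vs larger child 76 at index 3, swap → [89, 76, 82, 41, 1, 79, 55, 47]
  41 vs only child 47 at index 7, swap → [89, 76, 82, 47, 1, 79, 55, 41]
extract-max #2 returns 89:
  remove root 89; move last element 41 to root → [41, 76, 82, 47, 1, 79, 55]
  41 vs larger child 82 at index 2, swap → [82, 76, 41, 47, 1, 79, 55]
  41 vs larger child 79 at index 5, swap → [82, 76, 79, 47, 1, 41, 55]
extract-max #3 returns 82:
  remove root 82; move last element 55 to root → [55, 76, 79, 47, 1, 41]
  55 vs larger child 79 at index 2, swap → [79, 76, 55, 47, 1, 41]
extract-max #4 returns 79:
  remove root 79; move last element 41 to root → [41, 76, 55, 47, 1]
  41 vs larger child 76 at index 1, swap → [76, 41, 55, 47, 1]
  41 vs larger child 47 at index 3, swap → [76, 47, 55, 41, 1]
extract-max #5 returns 76:
  remove root 76; move last element 1 to root → [1, 47, 55, 41]
  1 vs larger child 55 at index 2, swap → [55, 47, 1, 41]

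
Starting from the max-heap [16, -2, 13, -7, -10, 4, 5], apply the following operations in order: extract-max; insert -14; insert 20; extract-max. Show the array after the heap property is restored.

[13, -2, 5, -7, -10, 4, -14]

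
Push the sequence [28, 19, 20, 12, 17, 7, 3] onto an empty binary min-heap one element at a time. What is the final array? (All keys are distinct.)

Insert 28:
  append 28 at index 0 → [28] (no swap needed)
Insert 19:
  append 19 at index 1 → [28, 19]
  19 < parent 28 at index 0, swap → [19, 28]
Insert 20:
  append 20 at index 2 → [19, 28, 20] (no swap needed)
Insert 12:
  append 12 at index 3 → [19, 28, 20, 12]
  12 < parent 28 at index 1, swap → [19, 12, 20, 28]
  12 < parent 19 at index 0, swap → [12, 19, 20, 28]
Insert 17:
  append 17 at index 4 → [12, 19, 20, 28, 17]
  17 < parent 19 at index 1, swap → [12, 17, 20, 28, 19]
Insert 7:
  append 7 at index 5 → [12, 17, 20, 28, 19, 7]
  7 < parent 20 at index 2, swap → [12, 17, 7, 28, 19, 20]
  7 < parent 12 at index 0, swap → [7, 17, 12, 28, 19, 20]
Insert 3:
  append 3 at index 6 → [7, 17, 12, 28, 19, 20, 3]
  3 < parent 12 at index 2, swap → [7, 17, 3, 28, 19, 20, 12]
  3 < parent 7 at index 0, swap → [3, 17, 7, 28, 19, 20, 12]

[3, 17, 7, 28, 19, 20, 12]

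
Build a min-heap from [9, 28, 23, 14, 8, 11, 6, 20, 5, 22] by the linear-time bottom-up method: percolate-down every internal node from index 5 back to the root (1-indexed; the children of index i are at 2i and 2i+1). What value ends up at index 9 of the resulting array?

sift down from index 5: already satisfies heap property
sift down from index 4:
  14 vs smaller child 5 at index 9, swap → [9, 28, 23, 5, 8, 11, 6, 20, 14, 22]
sift down from index 3:
  23 vs smaller child 6 at index 7, swap → [9, 28, 6, 5, 8, 11, 23, 20, 14, 22]
sift down from index 2:
  28 vs smaller child 5 at index 4, swap → [9, 5, 6, 28, 8, 11, 23, 20, 14, 22]
  28 vs smaller child 14 at index 9, swap → [9, 5, 6, 14, 8, 11, 23, 20, 28, 22]
sift down from index 1:
  9 vs smaller child 5 at index 2, swap → [5, 9, 6, 14, 8, 11, 23, 20, 28, 22]
  9 vs smaller child 8 at index 5, swap → [5, 8, 6, 14, 9, 11, 23, 20, 28, 22]
resulting array: [5, 8, 6, 14, 9, 11, 23, 20, 28, 22]

28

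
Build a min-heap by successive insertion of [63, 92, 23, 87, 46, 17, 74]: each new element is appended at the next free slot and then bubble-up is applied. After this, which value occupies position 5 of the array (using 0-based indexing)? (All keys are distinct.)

Insert 63:
  append 63 at index 0 → [63] (no swap needed)
Insert 92:
  append 92 at index 1 → [63, 92] (no swap needed)
Insert 23:
  append 23 at index 2 → [63, 92, 23]
  23 < parent 63 at index 0, swap → [23, 92, 63]
Insert 87:
  append 87 at index 3 → [23, 92, 63, 87]
  87 < parent 92 at index 1, swap → [23, 87, 63, 92]
Insert 46:
  append 46 at index 4 → [23, 87, 63, 92, 46]
  46 < parent 87 at index 1, swap → [23, 46, 63, 92, 87]
Insert 17:
  append 17 at index 5 → [23, 46, 63, 92, 87, 17]
  17 < parent 63 at index 2, swap → [23, 46, 17, 92, 87, 63]
  17 < parent 23 at index 0, swap → [17, 46, 23, 92, 87, 63]
Insert 74:
  append 74 at index 6 → [17, 46, 23, 92, 87, 63, 74] (no swap needed)
resulting array: [17, 46, 23, 92, 87, 63, 74]

63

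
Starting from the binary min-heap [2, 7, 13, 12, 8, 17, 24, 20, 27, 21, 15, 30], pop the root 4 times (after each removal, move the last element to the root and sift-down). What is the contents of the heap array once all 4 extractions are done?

[13, 15, 17, 20, 21, 27, 24, 30]

extract-min #1 returns 2:
  remove root 2; move last element 30 to root → [30, 7, 13, 12, 8, 17, 24, 20, 27, 21, 15]
  30 vs smaller child 7 at index 1, swap → [7, 30, 13, 12, 8, 17, 24, 20, 27, 21, 15]
  30 vs smaller child 8 at index 4, swap → [7, 8, 13, 12, 30, 17, 24, 20, 27, 21, 15]
  30 vs smaller child 15 at index 10, swap → [7, 8, 13, 12, 15, 17, 24, 20, 27, 21, 30]
extract-min #2 returns 7:
  remove root 7; move last element 30 to root → [30, 8, 13, 12, 15, 17, 24, 20, 27, 21]
  30 vs smaller child 8 at index 1, swap → [8, 30, 13, 12, 15, 17, 24, 20, 27, 21]
  30 vs smaller child 12 at index 3, swap → [8, 12, 13, 30, 15, 17, 24, 20, 27, 21]
  30 vs smaller child 20 at index 7, swap → [8, 12, 13, 20, 15, 17, 24, 30, 27, 21]
extract-min #3 returns 8:
  remove root 8; move last element 21 to root → [21, 12, 13, 20, 15, 17, 24, 30, 27]
  21 vs smaller child 12 at index 1, swap → [12, 21, 13, 20, 15, 17, 24, 30, 27]
  21 vs smaller child 15 at index 4, swap → [12, 15, 13, 20, 21, 17, 24, 30, 27]
extract-min #4 returns 12:
  remove root 12; move last element 27 to root → [27, 15, 13, 20, 21, 17, 24, 30]
  27 vs smaller child 13 at index 2, swap → [13, 15, 27, 20, 21, 17, 24, 30]
  27 vs smaller child 17 at index 5, swap → [13, 15, 17, 20, 21, 27, 24, 30]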